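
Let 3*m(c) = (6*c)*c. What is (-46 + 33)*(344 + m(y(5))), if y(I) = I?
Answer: -5122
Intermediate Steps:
m(c) = 2*c² (m(c) = ((6*c)*c)/3 = (6*c²)/3 = 2*c²)
(-46 + 33)*(344 + m(y(5))) = (-46 + 33)*(344 + 2*5²) = -13*(344 + 2*25) = -13*(344 + 50) = -13*394 = -5122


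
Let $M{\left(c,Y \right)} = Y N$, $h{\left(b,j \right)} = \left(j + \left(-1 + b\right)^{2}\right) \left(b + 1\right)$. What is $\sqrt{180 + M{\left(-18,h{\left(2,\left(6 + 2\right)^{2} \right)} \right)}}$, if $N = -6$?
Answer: $3 i \sqrt{110} \approx 31.464 i$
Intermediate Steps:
$h{\left(b,j \right)} = \left(1 + b\right) \left(j + \left(-1 + b\right)^{2}\right)$ ($h{\left(b,j \right)} = \left(j + \left(-1 + b\right)^{2}\right) \left(1 + b\right) = \left(1 + b\right) \left(j + \left(-1 + b\right)^{2}\right)$)
$M{\left(c,Y \right)} = - 6 Y$ ($M{\left(c,Y \right)} = Y \left(-6\right) = - 6 Y$)
$\sqrt{180 + M{\left(-18,h{\left(2,\left(6 + 2\right)^{2} \right)} \right)}} = \sqrt{180 - 6 \left(1 + \left(6 + 2\right)^{2} + 2^{3} - 2 - 2^{2} + 2 \left(6 + 2\right)^{2}\right)} = \sqrt{180 - 6 \left(1 + 8^{2} + 8 - 2 - 4 + 2 \cdot 8^{2}\right)} = \sqrt{180 - 6 \left(1 + 64 + 8 - 2 - 4 + 2 \cdot 64\right)} = \sqrt{180 - 6 \left(1 + 64 + 8 - 2 - 4 + 128\right)} = \sqrt{180 - 1170} = \sqrt{-990} = 3 i \sqrt{110}$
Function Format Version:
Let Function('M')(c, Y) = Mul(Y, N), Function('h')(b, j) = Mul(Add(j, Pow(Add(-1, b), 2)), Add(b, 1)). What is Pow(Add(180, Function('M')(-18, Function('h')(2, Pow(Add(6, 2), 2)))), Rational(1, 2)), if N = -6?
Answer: Mul(3, I, Pow(110, Rational(1, 2))) ≈ Mul(31.464, I)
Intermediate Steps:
Function('h')(b, j) = Mul(Add(1, b), Add(j, Pow(Add(-1, b), 2))) (Function('h')(b, j) = Mul(Add(j, Pow(Add(-1, b), 2)), Add(1, b)) = Mul(Add(1, b), Add(j, Pow(Add(-1, b), 2))))
Function('M')(c, Y) = Mul(-6, Y) (Function('M')(c, Y) = Mul(Y, -6) = Mul(-6, Y))
Pow(Add(180, Function('M')(-18, Function('h')(2, Pow(Add(6, 2), 2)))), Rational(1, 2)) = Pow(Add(180, Mul(-6, Add(1, Pow(Add(6, 2), 2), Pow(2, 3), Mul(-1, 2), Mul(-1, Pow(2, 2)), Mul(2, Pow(Add(6, 2), 2))))), Rational(1, 2)) = Pow(Add(180, Mul(-6, Add(1, Pow(8, 2), 8, -2, Mul(-1, 4), Mul(2, Pow(8, 2))))), Rational(1, 2)) = Pow(Add(180, Mul(-6, Add(1, 64, 8, -2, -4, Mul(2, 64)))), Rational(1, 2)) = Pow(Add(180, Mul(-6, Add(1, 64, 8, -2, -4, 128))), Rational(1, 2)) = Pow(Add(180, Mul(-6, 195)), Rational(1, 2)) = Pow(Add(180, -1170), Rational(1, 2)) = Pow(-990, Rational(1, 2)) = Mul(3, I, Pow(110, Rational(1, 2)))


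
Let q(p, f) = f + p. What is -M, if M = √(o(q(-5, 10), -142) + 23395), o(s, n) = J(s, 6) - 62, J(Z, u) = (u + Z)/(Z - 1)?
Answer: -√93343/2 ≈ -152.76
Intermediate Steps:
J(Z, u) = (Z + u)/(-1 + Z)
o(s, n) = -62 + (6 + s)/(-1 + s) (o(s, n) = (s + 6)/(-1 + s) - 62 = (6 + s)/(-1 + s) - 62 = -62 + (6 + s)/(-1 + s))
M = √93343/2 (M = √((68 - 61*(10 - 5))/(-1 + (10 - 5)) + 23395) = √((68 - 61*5)/(-1 + 5) + 23395) = √((68 - 305)/4 + 23395) = √((¼)*(-237) + 23395) = √(-237/4 + 23395) = √(93343/4) = √93343/2 ≈ 152.76)
-M = -√93343/2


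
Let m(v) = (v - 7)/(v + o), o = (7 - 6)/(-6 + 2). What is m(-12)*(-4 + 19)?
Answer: 1140/49 ≈ 23.265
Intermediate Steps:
o = -¼ (o = 1/(-4) = 1*(-¼) = -¼ ≈ -0.25000)
m(v) = (-7 + v)/(-¼ + v) (m(v) = (v - 7)/(v - ¼) = (-7 + v)/(-¼ + v))
m(-12)*(-4 + 19) = (4*(-7 - 12)/(-1 + 4*(-12)))*(-4 + 19) = (4*(-19)/(-1 - 48))*15 = (4*(-19)/(-49))*15 = (4*(-1/49)*(-19))*15 = (76/49)*15 = 1140/49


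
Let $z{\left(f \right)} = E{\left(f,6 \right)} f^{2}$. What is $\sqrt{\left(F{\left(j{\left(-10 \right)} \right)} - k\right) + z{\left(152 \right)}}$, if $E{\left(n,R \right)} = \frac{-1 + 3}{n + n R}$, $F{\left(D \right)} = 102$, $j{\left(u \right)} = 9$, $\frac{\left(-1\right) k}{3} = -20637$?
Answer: $\frac{i \sqrt{3026513}}{7} \approx 248.53 i$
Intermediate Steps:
$k = 61911$ ($k = \left(-3\right) \left(-20637\right) = 61911$)
$E{\left(n,R \right)} = \frac{2}{n + R n}$
$z{\left(f \right)} = \frac{2 f}{7}$ ($z{\left(f \right)} = \frac{2}{f \left(1 + 6\right)} f^{2} = \frac{2}{f 7} f^{2} = 2 \frac{1}{f} \frac{1}{7} f^{2} = \frac{2}{7 f} f^{2} = \frac{2 f}{7}$)
$\sqrt{\left(F{\left(j{\left(-10 \right)} \right)} - k\right) + z{\left(152 \right)}} = \sqrt{\left(102 - 61911\right) + \frac{2}{7} \cdot 152} = \sqrt{\left(102 - 61911\right) + \frac{304}{7}} = \sqrt{-61809 + \frac{304}{7}} = \sqrt{- \frac{432359}{7}} = \frac{i \sqrt{3026513}}{7}$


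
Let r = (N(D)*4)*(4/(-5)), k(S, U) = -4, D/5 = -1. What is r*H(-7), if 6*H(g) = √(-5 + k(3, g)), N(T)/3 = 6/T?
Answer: 144*I/25 ≈ 5.76*I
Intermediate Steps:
D = -5 (D = 5*(-1) = -5)
N(T) = 18/T (N(T) = 3*(6/T) = 18/T)
H(g) = I/2 (H(g) = √(-5 - 4)/6 = √(-9)/6 = (3*I)/6 = I/2)
r = 288/25 (r = ((18/(-5))*4)*(4/(-5)) = ((18*(-⅕))*4)*(4*(-⅕)) = -18/5*4*(-⅘) = -72/5*(-⅘) = 288/25 ≈ 11.520)
r*H(-7) = 288*(I/2)/25 = 144*I/25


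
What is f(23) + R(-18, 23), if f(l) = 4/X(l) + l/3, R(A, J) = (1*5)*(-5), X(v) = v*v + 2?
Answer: -9200/531 ≈ -17.326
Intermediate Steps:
X(v) = 2 + v² (X(v) = v² + 2 = 2 + v²)
R(A, J) = -25 (R(A, J) = 5*(-5) = -25)
f(l) = 4/(2 + l²) + l/3
f(23) + R(-18, 23) = (12 + 23*(2 + 23²))/(3*(2 + 23²)) - 25 = (12 + 23*(2 + 529))/(3*(2 + 529)) - 25 = (⅓)*(12 + 23*531)/531 - 25 = (⅓)*(1/531)*(12 + 12213) - 25 = (⅓)*(1/531)*12225 - 25 = 4075/531 - 25 = -9200/531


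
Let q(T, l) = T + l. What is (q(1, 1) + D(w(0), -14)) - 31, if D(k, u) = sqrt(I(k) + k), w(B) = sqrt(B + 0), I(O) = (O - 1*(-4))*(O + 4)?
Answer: -25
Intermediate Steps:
I(O) = (4 + O)**2 (I(O) = (O + 4)*(4 + O) = (4 + O)*(4 + O) = (4 + O)**2)
w(B) = sqrt(B)
D(k, u) = sqrt(k + (4 + k)**2) (D(k, u) = sqrt((4 + k)**2 + k) = sqrt(k + (4 + k)**2))
(q(1, 1) + D(w(0), -14)) - 31 = ((1 + 1) + sqrt(sqrt(0) + (4 + sqrt(0))**2)) - 31 = (2 + sqrt(0 + (4 + 0)**2)) - 31 = (2 + sqrt(0 + 4**2)) - 31 = (2 + sqrt(0 + 16)) - 31 = (2 + sqrt(16)) - 31 = (2 + 4) - 31 = 6 - 31 = -25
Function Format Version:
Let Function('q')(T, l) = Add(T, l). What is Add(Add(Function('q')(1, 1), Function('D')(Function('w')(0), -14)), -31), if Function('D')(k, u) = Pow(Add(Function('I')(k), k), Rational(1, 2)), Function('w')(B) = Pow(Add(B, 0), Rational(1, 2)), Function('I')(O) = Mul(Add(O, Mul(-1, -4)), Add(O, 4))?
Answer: -25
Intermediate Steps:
Function('I')(O) = Pow(Add(4, O), 2) (Function('I')(O) = Mul(Add(O, 4), Add(4, O)) = Mul(Add(4, O), Add(4, O)) = Pow(Add(4, O), 2))
Function('w')(B) = Pow(B, Rational(1, 2))
Function('D')(k, u) = Pow(Add(k, Pow(Add(4, k), 2)), Rational(1, 2)) (Function('D')(k, u) = Pow(Add(Pow(Add(4, k), 2), k), Rational(1, 2)) = Pow(Add(k, Pow(Add(4, k), 2)), Rational(1, 2)))
Add(Add(Function('q')(1, 1), Function('D')(Function('w')(0), -14)), -31) = Add(Add(Add(1, 1), Pow(Add(Pow(0, Rational(1, 2)), Pow(Add(4, Pow(0, Rational(1, 2))), 2)), Rational(1, 2))), -31) = Add(Add(2, Pow(Add(0, Pow(Add(4, 0), 2)), Rational(1, 2))), -31) = Add(Add(2, Pow(Add(0, Pow(4, 2)), Rational(1, 2))), -31) = Add(Add(2, Pow(Add(0, 16), Rational(1, 2))), -31) = Add(Add(2, Pow(16, Rational(1, 2))), -31) = Add(Add(2, 4), -31) = Add(6, -31) = -25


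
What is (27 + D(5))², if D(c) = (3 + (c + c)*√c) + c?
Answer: 1725 + 700*√5 ≈ 3290.2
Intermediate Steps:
D(c) = 3 + c + 2*c^(3/2) (D(c) = (3 + (2*c)*√c) + c = (3 + 2*c^(3/2)) + c = 3 + c + 2*c^(3/2))
(27 + D(5))² = (27 + (3 + 5 + 2*5^(3/2)))² = (27 + (3 + 5 + 2*(5*√5)))² = (27 + (3 + 5 + 10*√5))² = (27 + (8 + 10*√5))² = (35 + 10*√5)²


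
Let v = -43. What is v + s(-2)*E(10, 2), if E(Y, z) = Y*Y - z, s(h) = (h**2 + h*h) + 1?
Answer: 839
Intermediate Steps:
s(h) = 1 + 2*h**2 (s(h) = (h**2 + h**2) + 1 = 2*h**2 + 1 = 1 + 2*h**2)
E(Y, z) = Y**2 - z
v + s(-2)*E(10, 2) = -43 + (1 + 2*(-2)**2)*(10**2 - 1*2) = -43 + (1 + 2*4)*(100 - 2) = -43 + (1 + 8)*98 = -43 + 9*98 = -43 + 882 = 839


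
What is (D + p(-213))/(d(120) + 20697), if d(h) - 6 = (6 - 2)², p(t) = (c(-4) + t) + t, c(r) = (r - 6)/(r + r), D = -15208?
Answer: -62531/82876 ≈ -0.75451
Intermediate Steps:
c(r) = (-6 + r)/(2*r) (c(r) = (-6 + r)/((2*r)) = (-6 + r)*(1/(2*r)) = (-6 + r)/(2*r))
p(t) = 5/4 + 2*t (p(t) = ((½)*(-6 - 4)/(-4) + t) + t = ((½)*(-¼)*(-10) + t) + t = (5/4 + t) + t = 5/4 + 2*t)
d(h) = 22 (d(h) = 6 + (6 - 2)² = 6 + 4² = 6 + 16 = 22)
(D + p(-213))/(d(120) + 20697) = (-15208 + (5/4 + 2*(-213)))/(22 + 20697) = (-15208 + (5/4 - 426))/20719 = (-15208 - 1699/4)*(1/20719) = -62531/4*1/20719 = -62531/82876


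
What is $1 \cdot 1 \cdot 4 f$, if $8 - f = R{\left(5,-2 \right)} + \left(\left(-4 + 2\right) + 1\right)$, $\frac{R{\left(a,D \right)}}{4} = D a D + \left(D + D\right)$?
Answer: $-220$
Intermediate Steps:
$R{\left(a,D \right)} = 8 D + 4 a D^{2}$ ($R{\left(a,D \right)} = 4 \left(D a D + \left(D + D\right)\right) = 4 \left(a D^{2} + 2 D\right) = 4 \left(2 D + a D^{2}\right) = 8 D + 4 a D^{2}$)
$f = -55$ ($f = 8 - \left(4 \left(-2\right) \left(2 - 10\right) + \left(\left(-4 + 2\right) + 1\right)\right) = 8 - \left(4 \left(-2\right) \left(2 - 10\right) + \left(-2 + 1\right)\right) = 8 - \left(4 \left(-2\right) \left(-8\right) - 1\right) = 8 - \left(64 - 1\right) = 8 - 63 = -55$)
$1 \cdot 1 \cdot 4 f = 1 \cdot 1 \cdot 4 \left(-55\right) = 1 \cdot 4 \left(-55\right) = 4 \left(-55\right) = -220$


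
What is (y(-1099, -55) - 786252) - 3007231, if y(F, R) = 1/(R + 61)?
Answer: -22760897/6 ≈ -3.7935e+6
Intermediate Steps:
y(F, R) = 1/(61 + R)
(y(-1099, -55) - 786252) - 3007231 = (1/(61 - 55) - 786252) - 3007231 = (1/6 - 786252) - 3007231 = (⅙ - 786252) - 3007231 = -4717511/6 - 3007231 = -22760897/6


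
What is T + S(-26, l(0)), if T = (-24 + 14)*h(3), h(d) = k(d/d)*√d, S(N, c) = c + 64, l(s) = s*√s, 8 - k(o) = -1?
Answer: 64 - 90*√3 ≈ -91.885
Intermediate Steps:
k(o) = 9 (k(o) = 8 - 1*(-1) = 8 + 1 = 9)
l(s) = s^(3/2)
S(N, c) = 64 + c
h(d) = 9*√d
T = -90*√3 (T = (-24 + 14)*(9*√3) = -90*√3 ≈ -155.88)
T + S(-26, l(0)) = -90*√3 + (64 + 0^(3/2)) = -90*√3 + (64 + 0) = -90*√3 + 64 = 64 - 90*√3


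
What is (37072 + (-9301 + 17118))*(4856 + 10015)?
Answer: 667544319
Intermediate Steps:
(37072 + (-9301 + 17118))*(4856 + 10015) = (37072 + 7817)*14871 = 44889*14871 = 667544319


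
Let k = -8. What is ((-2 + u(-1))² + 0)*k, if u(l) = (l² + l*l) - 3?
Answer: -72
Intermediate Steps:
u(l) = -3 + 2*l² (u(l) = (l² + l²) - 3 = 2*l² - 3 = -3 + 2*l²)
((-2 + u(-1))² + 0)*k = ((-2 + (-3 + 2*(-1)²))² + 0)*(-8) = ((-2 + (-3 + 2*1))² + 0)*(-8) = ((-2 + (-3 + 2))² + 0)*(-8) = ((-2 - 1)² + 0)*(-8) = ((-3)² + 0)*(-8) = (9 + 0)*(-8) = 9*(-8) = -72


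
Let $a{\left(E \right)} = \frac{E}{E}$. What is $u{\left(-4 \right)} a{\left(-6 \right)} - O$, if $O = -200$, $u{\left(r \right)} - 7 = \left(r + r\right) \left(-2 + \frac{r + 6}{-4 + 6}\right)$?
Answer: $215$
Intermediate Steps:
$a{\left(E \right)} = 1$
$u{\left(r \right)} = 7 + 2 r \left(1 + \frac{r}{2}\right)$ ($u{\left(r \right)} = 7 + \left(r + r\right) \left(-2 + \frac{r + 6}{-4 + 6}\right) = 7 + 2 r \left(-2 + \frac{6 + r}{2}\right) = 7 + 2 r \left(-2 + \left(6 + r\right) \frac{1}{2}\right) = 7 + 2 r \left(-2 + \left(3 + \frac{r}{2}\right)\right) = 7 + 2 r \left(1 + \frac{r}{2}\right)$)
$u{\left(-4 \right)} a{\left(-6 \right)} - O = \left(7 + \left(-4\right)^{2} + 2 \left(-4\right)\right) 1 - -200 = \left(7 + 16 - 8\right) 1 + 200 = 15 \cdot 1 + 200 = 15 + 200 = 215$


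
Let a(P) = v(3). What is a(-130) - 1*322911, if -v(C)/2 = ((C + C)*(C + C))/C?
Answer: -322935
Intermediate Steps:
v(C) = -8*C (v(C) = -2*(C + C)*(C + C)/C = -2*(2*C)*(2*C)/C = -2*4*C²/C = -8*C)
a(P) = -24 (a(P) = -8*3 = -24)
a(-130) - 1*322911 = -24 - 1*322911 = -24 - 322911 = -322935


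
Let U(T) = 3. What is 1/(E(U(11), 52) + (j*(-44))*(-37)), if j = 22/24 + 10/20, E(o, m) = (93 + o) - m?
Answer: 3/7051 ≈ 0.00042547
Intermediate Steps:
E(o, m) = 93 + o - m
j = 17/12 (j = 22*(1/24) + 10*(1/20) = 11/12 + ½ = 17/12 ≈ 1.4167)
1/(E(U(11), 52) + (j*(-44))*(-37)) = 1/((93 + 3 - 1*52) + ((17/12)*(-44))*(-37)) = 1/((93 + 3 - 52) - 187/3*(-37)) = 1/(44 + 6919/3) = 1/(7051/3) = 3/7051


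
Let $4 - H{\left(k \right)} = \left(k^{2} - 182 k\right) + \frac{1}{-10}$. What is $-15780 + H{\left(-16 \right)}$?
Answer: $- \frac{189439}{10} \approx -18944.0$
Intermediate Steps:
$H{\left(k \right)} = \frac{41}{10} - k^{2} + 182 k$ ($H{\left(k \right)} = 4 - \left(\left(k^{2} - 182 k\right) + \frac{1}{-10}\right) = 4 - \left(\left(k^{2} - 182 k\right) - \frac{1}{10}\right) = 4 - \left(- \frac{1}{10} + k^{2} - 182 k\right) = 4 + \left(\frac{1}{10} - k^{2} + 182 k\right) = \frac{41}{10} - k^{2} + 182 k$)
$-15780 + H{\left(-16 \right)} = -15780 + \left(\frac{41}{10} - \left(-16\right)^{2} + 182 \left(-16\right)\right) = -15780 - \frac{31639}{10} = - \frac{189439}{10}$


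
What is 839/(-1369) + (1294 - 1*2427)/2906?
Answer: -3989211/3978314 ≈ -1.0027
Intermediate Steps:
839/(-1369) + (1294 - 1*2427)/2906 = 839*(-1/1369) + (1294 - 2427)*(1/2906) = -839/1369 - 1133*1/2906 = -839/1369 - 1133/2906 = -3989211/3978314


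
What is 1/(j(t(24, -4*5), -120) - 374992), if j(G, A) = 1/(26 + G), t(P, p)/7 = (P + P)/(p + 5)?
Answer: -18/6749851 ≈ -2.6667e-6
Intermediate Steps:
t(P, p) = 14*P/(5 + p) (t(P, p) = 7*((P + P)/(p + 5)) = 7*((2*P)/(5 + p)) = 7*(2*P/(5 + p)) = 14*P/(5 + p))
1/(j(t(24, -4*5), -120) - 374992) = 1/(1/(26 + 14*24/(5 - 4*5)) - 374992) = 1/(1/(26 + 14*24/(5 - 20)) - 374992) = 1/(1/(26 + 14*24/(-15)) - 374992) = 1/(1/(26 + 14*24*(-1/15)) - 374992) = 1/(1/(26 - 112/5) - 374992) = 1/(1/(18/5) - 374992) = 1/(5/18 - 374992) = 1/(-6749851/18) = -18/6749851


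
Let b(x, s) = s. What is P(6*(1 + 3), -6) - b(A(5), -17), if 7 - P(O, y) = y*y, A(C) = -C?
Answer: -12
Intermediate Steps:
P(O, y) = 7 - y² (P(O, y) = 7 - y*y = 7 - y²)
P(6*(1 + 3), -6) - b(A(5), -17) = (7 - 1*(-6)²) - 1*(-17) = (7 - 1*36) + 17 = (7 - 36) + 17 = -29 + 17 = -12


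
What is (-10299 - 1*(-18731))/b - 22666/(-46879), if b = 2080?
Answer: 3950259/870610 ≈ 4.5373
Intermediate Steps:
(-10299 - 1*(-18731))/b - 22666/(-46879) = (-10299 - 1*(-18731))/2080 - 22666/(-46879) = (-10299 + 18731)*(1/2080) - 22666*(-1/46879) = 8432*(1/2080) + 3238/6697 = 527/130 + 3238/6697 = 3950259/870610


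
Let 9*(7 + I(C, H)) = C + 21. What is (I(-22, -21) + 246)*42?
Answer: 30100/3 ≈ 10033.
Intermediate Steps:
I(C, H) = -14/3 + C/9 (I(C, H) = -7 + (C + 21)/9 = -7 + (21 + C)/9 = -7 + (7/3 + C/9) = -14/3 + C/9)
(I(-22, -21) + 246)*42 = ((-14/3 + (1/9)*(-22)) + 246)*42 = ((-14/3 - 22/9) + 246)*42 = (-64/9 + 246)*42 = (2150/9)*42 = 30100/3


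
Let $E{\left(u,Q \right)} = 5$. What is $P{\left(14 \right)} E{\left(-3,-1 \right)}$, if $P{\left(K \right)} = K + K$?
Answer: $140$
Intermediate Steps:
$P{\left(K \right)} = 2 K$
$P{\left(14 \right)} E{\left(-3,-1 \right)} = 2 \cdot 14 \cdot 5 = 28 \cdot 5 = 140$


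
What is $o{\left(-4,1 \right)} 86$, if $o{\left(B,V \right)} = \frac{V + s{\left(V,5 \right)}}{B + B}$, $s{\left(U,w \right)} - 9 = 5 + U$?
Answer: $-172$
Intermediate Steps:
$s{\left(U,w \right)} = 14 + U$ ($s{\left(U,w \right)} = 9 + \left(5 + U\right) = 14 + U$)
$o{\left(B,V \right)} = \frac{14 + 2 V}{2 B}$ ($o{\left(B,V \right)} = \frac{V + \left(14 + V\right)}{B + B} = \frac{14 + 2 V}{2 B}$)
$o{\left(-4,1 \right)} 86 = \frac{7 + 1}{-4} \cdot 86 = \left(- \frac{1}{4}\right) 8 \cdot 86 = \left(-2\right) 86 = -172$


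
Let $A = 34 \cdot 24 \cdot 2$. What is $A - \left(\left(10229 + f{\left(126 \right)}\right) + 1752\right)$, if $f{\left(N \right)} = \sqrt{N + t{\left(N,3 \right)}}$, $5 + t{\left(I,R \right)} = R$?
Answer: $-10349 - 2 \sqrt{31} \approx -10360.0$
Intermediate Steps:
$A = 1632$ ($A = 816 \cdot 2 = 1632$)
$t{\left(I,R \right)} = -5 + R$
$f{\left(N \right)} = \sqrt{-2 + N}$ ($f{\left(N \right)} = \sqrt{N + \left(-5 + 3\right)} = \sqrt{N - 2} = \sqrt{-2 + N}$)
$A - \left(\left(10229 + f{\left(126 \right)}\right) + 1752\right) = 1632 - \left(\left(10229 + \sqrt{-2 + 126}\right) + 1752\right) = 1632 - \left(\left(10229 + \sqrt{124}\right) + 1752\right) = 1632 - \left(\left(10229 + 2 \sqrt{31}\right) + 1752\right) = 1632 - \left(11981 + 2 \sqrt{31}\right) = -10349 - 2 \sqrt{31}$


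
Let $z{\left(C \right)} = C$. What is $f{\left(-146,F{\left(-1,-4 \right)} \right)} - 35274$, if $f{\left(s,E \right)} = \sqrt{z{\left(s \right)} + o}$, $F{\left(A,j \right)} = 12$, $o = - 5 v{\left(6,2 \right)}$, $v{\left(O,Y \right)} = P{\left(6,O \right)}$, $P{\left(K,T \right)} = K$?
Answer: $-35274 + 4 i \sqrt{11} \approx -35274.0 + 13.266 i$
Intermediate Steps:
$v{\left(O,Y \right)} = 6$
$o = -30$ ($o = \left(-5\right) 6 = -30$)
$f{\left(s,E \right)} = \sqrt{-30 + s}$ ($f{\left(s,E \right)} = \sqrt{s - 30} = \sqrt{-30 + s}$)
$f{\left(-146,F{\left(-1,-4 \right)} \right)} - 35274 = \sqrt{-30 - 146} - 35274 = \sqrt{-176} - 35274 = 4 i \sqrt{11} - 35274 = -35274 + 4 i \sqrt{11}$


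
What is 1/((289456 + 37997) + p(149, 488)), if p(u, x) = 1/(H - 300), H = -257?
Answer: 557/182391320 ≈ 3.0539e-6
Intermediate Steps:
p(u, x) = -1/557 (p(u, x) = 1/(-257 - 300) = 1/(-557) = -1/557)
1/((289456 + 37997) + p(149, 488)) = 1/((289456 + 37997) - 1/557) = 1/(327453 - 1/557) = 1/(182391320/557) = 557/182391320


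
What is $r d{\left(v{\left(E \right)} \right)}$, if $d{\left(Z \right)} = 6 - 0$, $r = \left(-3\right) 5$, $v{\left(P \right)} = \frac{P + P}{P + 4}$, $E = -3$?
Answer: $-90$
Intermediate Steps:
$v{\left(P \right)} = \frac{2 P}{4 + P}$
$r = -15$
$d{\left(Z \right)} = 6$ ($d{\left(Z \right)} = 6 + 0 = 6$)
$r d{\left(v{\left(E \right)} \right)} = \left(-15\right) 6 = -90$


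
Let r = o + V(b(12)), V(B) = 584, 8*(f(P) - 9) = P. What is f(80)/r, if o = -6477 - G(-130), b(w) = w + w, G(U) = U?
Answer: -19/5763 ≈ -0.0032969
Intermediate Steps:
b(w) = 2*w
f(P) = 9 + P/8
o = -6347 (o = -6477 - 1*(-130) = -6477 + 130 = -6347)
r = -5763 (r = -6347 + 584 = -5763)
f(80)/r = (9 + (⅛)*80)/(-5763) = (9 + 10)*(-1/5763) = 19*(-1/5763) = -19/5763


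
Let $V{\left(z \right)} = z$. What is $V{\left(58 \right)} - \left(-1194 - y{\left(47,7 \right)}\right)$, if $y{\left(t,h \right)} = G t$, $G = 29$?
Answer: $2615$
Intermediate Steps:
$y{\left(t,h \right)} = 29 t$
$V{\left(58 \right)} - \left(-1194 - y{\left(47,7 \right)}\right) = 58 - \left(-1194 - 29 \cdot 47\right) = 58 - \left(-1194 - 1363\right) = 58 - -2557 = 58 + 2557 = 2615$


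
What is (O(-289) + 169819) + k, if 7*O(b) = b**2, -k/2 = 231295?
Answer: -1965876/7 ≈ -2.8084e+5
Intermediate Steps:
k = -462590 (k = -2*231295 = -462590)
O(b) = b**2/7
(O(-289) + 169819) + k = ((1/7)*(-289)**2 + 169819) - 462590 = ((1/7)*83521 + 169819) - 462590 = (83521/7 + 169819) - 462590 = 1272254/7 - 462590 = -1965876/7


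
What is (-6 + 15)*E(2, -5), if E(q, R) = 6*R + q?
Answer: -252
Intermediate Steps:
E(q, R) = q + 6*R
(-6 + 15)*E(2, -5) = (-6 + 15)*(2 + 6*(-5)) = 9*(2 - 30) = 9*(-28) = -252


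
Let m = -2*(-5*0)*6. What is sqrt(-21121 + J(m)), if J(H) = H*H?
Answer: I*sqrt(21121) ≈ 145.33*I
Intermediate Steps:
m = 0 (m = -0*6 = -2*0 = 0)
J(H) = H**2
sqrt(-21121 + J(m)) = sqrt(-21121 + 0**2) = sqrt(-21121 + 0) = sqrt(-21121) = I*sqrt(21121)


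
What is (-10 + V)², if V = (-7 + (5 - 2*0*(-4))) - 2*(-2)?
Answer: 64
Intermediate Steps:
V = 2 (V = (-7 + (5 + 0*(-4))) + 4 = (-7 + (5 + 0)) + 4 = (-7 + 5) + 4 = -2 + 4 = 2)
(-10 + V)² = (-10 + 2)² = (-8)² = 64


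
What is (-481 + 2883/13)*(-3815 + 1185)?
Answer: 8863100/13 ≈ 6.8178e+5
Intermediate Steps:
(-481 + 2883/13)*(-3815 + 1185) = (-481 + 2883*(1/13))*(-2630) = (-481 + 2883/13)*(-2630) = -3370/13*(-2630) = 8863100/13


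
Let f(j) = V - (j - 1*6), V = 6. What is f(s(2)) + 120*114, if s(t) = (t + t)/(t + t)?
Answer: 13691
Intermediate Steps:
s(t) = 1 (s(t) = (2*t)/((2*t)) = (2*t)*(1/(2*t)) = 1)
f(j) = 12 - j (f(j) = 6 - (j - 1*6) = 6 - (j - 6) = 6 - (-6 + j) = 6 + (6 - j) = 12 - j)
f(s(2)) + 120*114 = (12 - 1*1) + 120*114 = (12 - 1) + 13680 = 11 + 13680 = 13691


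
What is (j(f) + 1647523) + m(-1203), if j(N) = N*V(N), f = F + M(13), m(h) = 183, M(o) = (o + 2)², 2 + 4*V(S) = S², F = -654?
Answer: -72361907/4 ≈ -1.8090e+7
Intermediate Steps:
V(S) = -½ + S²/4
M(o) = (2 + o)²
f = -429 (f = -654 + (2 + 13)² = -654 + 15² = -654 + 225 = -429)
j(N) = N*(-½ + N²/4)
(j(f) + 1647523) + m(-1203) = ((¼)*(-429)*(-2 + (-429)²) + 1647523) + 183 = ((¼)*(-429)*(-2 + 184041) + 1647523) + 183 = ((¼)*(-429)*184039 + 1647523) + 183 = (-78952731/4 + 1647523) + 183 = -72362639/4 + 183 = -72361907/4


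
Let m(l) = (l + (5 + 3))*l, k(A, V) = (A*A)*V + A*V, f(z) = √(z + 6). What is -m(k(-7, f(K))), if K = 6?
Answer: -21168 - 672*√3 ≈ -22332.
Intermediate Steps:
f(z) = √(6 + z)
k(A, V) = A*V + V*A² (k(A, V) = A²*V + A*V = V*A² + A*V = A*V + V*A²)
m(l) = l*(8 + l) (m(l) = (l + 8)*l = (8 + l)*l = l*(8 + l))
-m(k(-7, f(K))) = -(-7*√(6 + 6)*(1 - 7))*(8 - 7*√(6 + 6)*(1 - 7)) = -(-7*√12*(-6))*(8 - 7*√12*(-6)) = -(-7*2*√3*(-6))*(8 - 7*2*√3*(-6)) = -84*√3*(8 + 84*√3)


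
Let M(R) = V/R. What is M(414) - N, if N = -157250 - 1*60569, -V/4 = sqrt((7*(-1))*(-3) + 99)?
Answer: 217819 - 4*sqrt(30)/207 ≈ 2.1782e+5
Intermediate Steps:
V = -8*sqrt(30) (V = -4*sqrt((7*(-1))*(-3) + 99) = -4*sqrt(-7*(-3) + 99) = -4*sqrt(21 + 99) = -8*sqrt(30) ≈ -43.818)
N = -217819 (N = -157250 - 60569 = -217819)
M(R) = -8*sqrt(30)/R (M(R) = (-8*sqrt(30))/R = -8*sqrt(30)/R)
M(414) - N = -8*sqrt(30)/414 - 1*(-217819) = -8*sqrt(30)*1/414 + 217819 = -4*sqrt(30)/207 + 217819 = 217819 - 4*sqrt(30)/207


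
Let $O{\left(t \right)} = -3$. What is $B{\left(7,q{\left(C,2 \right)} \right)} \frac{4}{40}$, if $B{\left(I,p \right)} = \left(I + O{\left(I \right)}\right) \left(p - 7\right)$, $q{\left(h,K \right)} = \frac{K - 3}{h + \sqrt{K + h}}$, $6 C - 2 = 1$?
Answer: $- \frac{122}{45} - \frac{4 \sqrt{10}}{45} \approx -2.9922$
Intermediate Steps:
$C = \frac{1}{2}$ ($C = \frac{1}{3} + \frac{1}{6} \cdot 1 = \frac{1}{3} + \frac{1}{6} = \frac{1}{2} \approx 0.5$)
$q{\left(h,K \right)} = \frac{-3 + K}{h + \sqrt{K + h}}$
$B{\left(I,p \right)} = \left(-7 + p\right) \left(-3 + I\right)$ ($B{\left(I,p \right)} = \left(I - 3\right) \left(p - 7\right) = \left(-3 + I\right) \left(-7 + p\right) = \left(-7 + p\right) \left(-3 + I\right)$)
$B{\left(7,q{\left(C,2 \right)} \right)} \frac{4}{40} = \left(21 - 49 - 3 \frac{-3 + 2}{\frac{1}{2} + \sqrt{2 + \frac{1}{2}}} + 7 \frac{-3 + 2}{\frac{1}{2} + \sqrt{2 + \frac{1}{2}}}\right) \frac{4}{40} = \left(21 - 49 - 3 \frac{1}{\frac{1}{2} + \sqrt{\frac{5}{2}}} \left(-1\right) + 7 \frac{1}{\frac{1}{2} + \sqrt{\frac{5}{2}}} \left(-1\right)\right) 4 \cdot \frac{1}{40} = \left(21 - 49 - 3 \frac{1}{\frac{1}{2} + \frac{\sqrt{10}}{2}} \left(-1\right) + 7 \frac{1}{\frac{1}{2} + \frac{\sqrt{10}}{2}} \left(-1\right)\right) \frac{1}{10} = \left(21 - 49 - 3 \left(- \frac{1}{\frac{1}{2} + \frac{\sqrt{10}}{2}}\right) + 7 \left(- \frac{1}{\frac{1}{2} + \frac{\sqrt{10}}{2}}\right)\right) \frac{1}{10} = \left(21 - 49 + \frac{3}{\frac{1}{2} + \frac{\sqrt{10}}{2}} - \frac{7}{\frac{1}{2} + \frac{\sqrt{10}}{2}}\right) \frac{1}{10} = \left(-28 - \frac{4}{\frac{1}{2} + \frac{\sqrt{10}}{2}}\right) \frac{1}{10} = - \frac{14}{5} - \frac{2}{5 \left(\frac{1}{2} + \frac{\sqrt{10}}{2}\right)}$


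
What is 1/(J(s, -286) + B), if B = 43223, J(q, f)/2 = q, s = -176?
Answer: 1/42871 ≈ 2.3326e-5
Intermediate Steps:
J(q, f) = 2*q
1/(J(s, -286) + B) = 1/(2*(-176) + 43223) = 1/(-352 + 43223) = 1/42871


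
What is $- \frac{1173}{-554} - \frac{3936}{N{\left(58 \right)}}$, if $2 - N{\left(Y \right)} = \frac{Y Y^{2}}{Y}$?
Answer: $\frac{74685}{22714} \approx 3.2881$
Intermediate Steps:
$N{\left(Y \right)} = 2 - Y^{2}$ ($N{\left(Y \right)} = 2 - \frac{Y Y^{2}}{Y} = 2 - \frac{Y^{3}}{Y} = 2 - Y^{2}$)
$- \frac{1173}{-554} - \frac{3936}{N{\left(58 \right)}} = - \frac{1173}{-554} - \frac{3936}{2 - 58^{2}} = \left(-1173\right) \left(- \frac{1}{554}\right) - \frac{3936}{2 - 3364} = \frac{1173}{554} - \frac{3936}{2 - 3364} = \frac{1173}{554} - \frac{3936}{-3362} = \frac{1173}{554} - - \frac{48}{41} = \frac{1173}{554} + \frac{48}{41} = \frac{74685}{22714}$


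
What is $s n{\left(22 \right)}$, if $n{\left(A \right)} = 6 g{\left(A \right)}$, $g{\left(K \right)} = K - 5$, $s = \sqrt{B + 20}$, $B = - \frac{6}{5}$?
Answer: $\frac{102 \sqrt{470}}{5} \approx 442.26$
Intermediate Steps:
$B = - \frac{6}{5}$ ($B = \left(-6\right) \frac{1}{5} = - \frac{6}{5} \approx -1.2$)
$s = \frac{\sqrt{470}}{5}$ ($s = \sqrt{- \frac{6}{5} + 20} = \sqrt{\frac{94}{5}} = \frac{\sqrt{470}}{5} \approx 4.3359$)
$g{\left(K \right)} = -5 + K$ ($g{\left(K \right)} = K - 5 = -5 + K$)
$n{\left(A \right)} = -30 + 6 A$ ($n{\left(A \right)} = 6 \left(-5 + A\right) = -30 + 6 A$)
$s n{\left(22 \right)} = \frac{\sqrt{470}}{5} \left(-30 + 6 \cdot 22\right) = \frac{\sqrt{470}}{5} \left(-30 + 132\right) = \frac{\sqrt{470}}{5} \cdot 102 = \frac{102 \sqrt{470}}{5}$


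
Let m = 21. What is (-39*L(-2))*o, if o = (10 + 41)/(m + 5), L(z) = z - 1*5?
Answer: 1071/2 ≈ 535.50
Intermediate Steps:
L(z) = -5 + z (L(z) = z - 5 = -5 + z)
o = 51/26 (o = (10 + 41)/(21 + 5) = 51/26 ≈ 1.9615)
(-39*L(-2))*o = -39*(-5 - 2)*(51/26) = -39*(-7)*(51/26) = 273*(51/26) = 1071/2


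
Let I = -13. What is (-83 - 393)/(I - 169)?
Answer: 34/13 ≈ 2.6154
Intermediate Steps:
(-83 - 393)/(I - 169) = (-83 - 393)/(-13 - 169) = -476/(-182) = -476*(-1/182) = 34/13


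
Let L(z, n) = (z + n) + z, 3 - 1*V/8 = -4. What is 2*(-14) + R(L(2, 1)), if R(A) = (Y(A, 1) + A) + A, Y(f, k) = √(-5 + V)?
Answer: -18 + √51 ≈ -10.859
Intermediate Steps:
V = 56 (V = 24 - 8*(-4) = 24 + 32 = 56)
Y(f, k) = √51 (Y(f, k) = √(-5 + 56) = √51)
L(z, n) = n + 2*z (L(z, n) = (n + z) + z = n + 2*z)
R(A) = √51 + 2*A (R(A) = (√51 + A) + A = (A + √51) + A = √51 + 2*A)
2*(-14) + R(L(2, 1)) = 2*(-14) + (√51 + 2*(1 + 2*2)) = -28 + (√51 + 2*(1 + 4)) = -28 + (√51 + 2*5) = -28 + (√51 + 10) = -28 + (10 + √51) = -18 + √51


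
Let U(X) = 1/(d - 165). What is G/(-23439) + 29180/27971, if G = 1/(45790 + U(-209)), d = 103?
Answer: 1941719742095378/1861269463833351 ≈ 1.0432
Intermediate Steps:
U(X) = -1/62 (U(X) = 1/(103 - 165) = 1/(-62) = -1/62)
G = 62/2838979 (G = 1/(45790 - 1/62) = 1/(2838979/62) = 62/2838979 ≈ 2.1839e-5)
G/(-23439) + 29180/27971 = (62/2838979)/(-23439) + 29180/27971 = (62/2838979)*(-1/23439) + 29180*(1/27971) = -62/66542828781 + 29180/27971 = 1941719742095378/1861269463833351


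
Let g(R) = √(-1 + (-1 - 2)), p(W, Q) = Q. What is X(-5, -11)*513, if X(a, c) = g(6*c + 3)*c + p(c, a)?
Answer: -2565 - 11286*I ≈ -2565.0 - 11286.0*I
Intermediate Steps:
g(R) = 2*I (g(R) = √(-1 - 3) = √(-4) = 2*I)
X(a, c) = a + 2*I*c (X(a, c) = (2*I)*c + a = 2*I*c + a = a + 2*I*c)
X(-5, -11)*513 = (-5 + 2*I*(-11))*513 = (-5 - 22*I)*513 = -2565 - 11286*I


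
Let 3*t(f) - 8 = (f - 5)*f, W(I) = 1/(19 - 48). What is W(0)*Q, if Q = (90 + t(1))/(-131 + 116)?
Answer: 274/1305 ≈ 0.20996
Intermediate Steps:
W(I) = -1/29 (W(I) = 1/(-29) = -1/29)
t(f) = 8/3 + f*(-5 + f)/3 (t(f) = 8/3 + ((f - 5)*f)/3 = 8/3 + ((-5 + f)*f)/3 = 8/3 + (f*(-5 + f))/3 = 8/3 + f*(-5 + f)/3)
Q = -274/45 (Q = (90 + (8/3 - 5/3*1 + (1/3)*1**2))/(-131 + 116) = (90 + (8/3 - 5/3 + (1/3)*1))/(-15) = (90 + (8/3 - 5/3 + 1/3))*(-1/15) = (90 + 4/3)*(-1/15) = (274/3)*(-1/15) = -274/45 ≈ -6.0889)
W(0)*Q = -1/29*(-274/45) = 274/1305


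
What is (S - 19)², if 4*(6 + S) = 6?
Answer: 2209/4 ≈ 552.25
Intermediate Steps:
S = -9/2 (S = -6 + (¼)*6 = -6 + 3/2 = -9/2 ≈ -4.5000)
(S - 19)² = (-9/2 - 19)² = (-47/2)² = 2209/4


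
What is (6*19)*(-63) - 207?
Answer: -7389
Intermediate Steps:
(6*19)*(-63) - 207 = 114*(-63) - 207 = -7182 - 207 = -7389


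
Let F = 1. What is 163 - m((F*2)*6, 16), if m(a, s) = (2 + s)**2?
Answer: -161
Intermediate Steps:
163 - m((F*2)*6, 16) = 163 - (2 + 16)**2 = 163 - 1*18**2 = 163 - 1*324 = 163 - 324 = -161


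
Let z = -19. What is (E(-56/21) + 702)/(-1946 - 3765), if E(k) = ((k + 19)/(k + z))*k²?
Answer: -407534/3340935 ≈ -0.12198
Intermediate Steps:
E(k) = k²*(19 + k)/(-19 + k) (E(k) = ((k + 19)/(k - 19))*k² = ((19 + k)/(-19 + k))*k² = k²*(19 + k)/(-19 + k))
(E(-56/21) + 702)/(-1946 - 3765) = ((-56/21)²*(19 - 56/21)/(-19 - 56/21) + 702)/(-1946 - 3765) = ((-56*1/21)²*(19 - 56*1/21)/(-19 - 56*1/21) + 702)/(-5711) = ((-8/3)²*(19 - 8/3)/(-19 - 8/3) + 702)*(-1/5711) = ((64/9)*(49/3)/(-65/3) + 702)*(-1/5711) = ((64/9)*(-3/65)*(49/3) + 702)*(-1/5711) = (-3136/585 + 702)*(-1/5711) = (407534/585)*(-1/5711) = -407534/3340935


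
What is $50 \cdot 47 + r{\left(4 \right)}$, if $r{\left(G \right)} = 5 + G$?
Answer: $2359$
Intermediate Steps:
$50 \cdot 47 + r{\left(4 \right)} = 50 \cdot 47 + \left(5 + 4\right) = 2350 + 9 = 2359$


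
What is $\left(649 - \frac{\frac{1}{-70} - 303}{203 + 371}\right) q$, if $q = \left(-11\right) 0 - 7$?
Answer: $- \frac{26098031}{5740} \approx -4546.7$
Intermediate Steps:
$q = -7$ ($q = 0 - 7 = -7$)
$\left(649 - \frac{\frac{1}{-70} - 303}{203 + 371}\right) q = \left(649 - \frac{\frac{1}{-70} - 303}{203 + 371}\right) \left(-7\right) = \left(649 - \frac{- \frac{1}{70} - 303}{574}\right) \left(-7\right) = \left(649 - \left(- \frac{21211}{70}\right) \frac{1}{574}\right) \left(-7\right) = \left(649 - - \frac{21211}{40180}\right) \left(-7\right) = \left(649 + \frac{21211}{40180}\right) \left(-7\right) = \frac{26098031}{40180} \left(-7\right) = - \frac{26098031}{5740}$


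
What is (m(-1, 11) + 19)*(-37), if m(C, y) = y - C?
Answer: -1147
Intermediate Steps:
(m(-1, 11) + 19)*(-37) = ((11 - 1*(-1)) + 19)*(-37) = ((11 + 1) + 19)*(-37) = (12 + 19)*(-37) = 31*(-37) = -1147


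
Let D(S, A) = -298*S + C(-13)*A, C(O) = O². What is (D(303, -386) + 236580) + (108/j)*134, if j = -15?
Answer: 400436/5 ≈ 80087.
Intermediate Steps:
D(S, A) = -298*S + 169*A (D(S, A) = -298*S + (-13)²*A = -298*S + 169*A)
(D(303, -386) + 236580) + (108/j)*134 = ((-298*303 + 169*(-386)) + 236580) + (108/(-15))*134 = ((-90294 - 65234) + 236580) + (108*(-1/15))*134 = (-155528 + 236580) - 36/5*134 = 81052 - 4824/5 = 400436/5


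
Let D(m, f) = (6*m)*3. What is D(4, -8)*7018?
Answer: 505296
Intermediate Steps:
D(m, f) = 18*m
D(4, -8)*7018 = (18*4)*7018 = 72*7018 = 505296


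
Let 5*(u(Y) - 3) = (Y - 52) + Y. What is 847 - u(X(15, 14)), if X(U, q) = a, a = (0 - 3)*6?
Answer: 4308/5 ≈ 861.60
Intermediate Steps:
a = -18 (a = -3*6 = -18)
X(U, q) = -18
u(Y) = -37/5 + 2*Y/5 (u(Y) = 3 + ((Y - 52) + Y)/5 = 3 + ((-52 + Y) + Y)/5 = 3 + (-52 + 2*Y)/5 = 3 + (-52/5 + 2*Y/5) = -37/5 + 2*Y/5)
847 - u(X(15, 14)) = 847 - (-37/5 + (⅖)*(-18)) = 847 - (-37/5 - 36/5) = 847 - 1*(-73/5) = 847 + 73/5 = 4308/5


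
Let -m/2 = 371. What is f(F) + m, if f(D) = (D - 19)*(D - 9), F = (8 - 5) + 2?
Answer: -686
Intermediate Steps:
m = -742 (m = -2*371 = -742)
F = 5 (F = 3 + 2 = 5)
f(D) = (-19 + D)*(-9 + D)
f(F) + m = (171 + 5² - 28*5) - 742 = (171 + 25 - 140) - 742 = 56 - 742 = -686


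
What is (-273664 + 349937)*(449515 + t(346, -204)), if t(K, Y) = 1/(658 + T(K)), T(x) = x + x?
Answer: 46285907829523/1350 ≈ 3.4286e+10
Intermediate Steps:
T(x) = 2*x
t(K, Y) = 1/(658 + 2*K)
(-273664 + 349937)*(449515 + t(346, -204)) = (-273664 + 349937)*(449515 + 1/(2*(329 + 346))) = 76273*(449515 + (½)/675) = 76273*(449515 + (½)*(1/675)) = 76273*(449515 + 1/1350) = 76273*(606845251/1350) = 46285907829523/1350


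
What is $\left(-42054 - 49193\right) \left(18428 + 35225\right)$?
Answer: $-4895675291$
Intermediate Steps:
$\left(-42054 - 49193\right) \left(18428 + 35225\right) = \left(-91247\right) 53653 = -4895675291$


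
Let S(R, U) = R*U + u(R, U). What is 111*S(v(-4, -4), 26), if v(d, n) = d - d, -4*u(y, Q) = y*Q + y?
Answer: 0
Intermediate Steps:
u(y, Q) = -y/4 - Q*y/4 (u(y, Q) = -(y*Q + y)/4 = -(Q*y + y)/4 = -(y + Q*y)/4 = -y/4 - Q*y/4)
v(d, n) = 0
S(R, U) = R*U - R*(1 + U)/4
111*S(v(-4, -4), 26) = 111*((¼)*0*(-1 + 3*26)) = 111*((¼)*0*(-1 + 78)) = 111*((¼)*0*77) = 111*0 = 0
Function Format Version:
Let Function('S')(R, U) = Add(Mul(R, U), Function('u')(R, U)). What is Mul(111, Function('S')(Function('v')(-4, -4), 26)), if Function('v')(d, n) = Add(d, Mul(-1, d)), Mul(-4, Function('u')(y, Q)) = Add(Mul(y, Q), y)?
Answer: 0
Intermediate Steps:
Function('u')(y, Q) = Add(Mul(Rational(-1, 4), y), Mul(Rational(-1, 4), Q, y)) (Function('u')(y, Q) = Mul(Rational(-1, 4), Add(Mul(y, Q), y)) = Mul(Rational(-1, 4), Add(Mul(Q, y), y)) = Mul(Rational(-1, 4), Add(y, Mul(Q, y))) = Add(Mul(Rational(-1, 4), y), Mul(Rational(-1, 4), Q, y)))
Function('v')(d, n) = 0
Function('S')(R, U) = Add(Mul(R, U), Mul(Rational(-1, 4), R, Add(1, U)))
Mul(111, Function('S')(Function('v')(-4, -4), 26)) = Mul(111, Mul(Rational(1, 4), 0, Add(-1, Mul(3, 26)))) = Mul(111, Mul(Rational(1, 4), 0, Add(-1, 78))) = Mul(111, Mul(Rational(1, 4), 0, 77)) = Mul(111, 0) = 0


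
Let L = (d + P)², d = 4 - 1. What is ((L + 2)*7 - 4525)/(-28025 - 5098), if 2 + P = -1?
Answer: 4511/33123 ≈ 0.13619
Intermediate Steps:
P = -3 (P = -2 - 1 = -3)
d = 3
L = 0 (L = (3 - 3)² = 0² = 0)
((L + 2)*7 - 4525)/(-28025 - 5098) = ((0 + 2)*7 - 4525)/(-28025 - 5098) = (2*7 - 4525)/(-33123) = (14 - 4525)*(-1/33123) = -4511*(-1/33123) = 4511/33123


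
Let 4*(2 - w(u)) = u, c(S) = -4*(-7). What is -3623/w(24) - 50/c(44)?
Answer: 25311/28 ≈ 903.96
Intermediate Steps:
c(S) = 28
w(u) = 2 - u/4
-3623/w(24) - 50/c(44) = -3623/(2 - ¼*24) - 50/28 = -3623/(2 - 6) - 50*1/28 = -3623/(-4) - 25/14 = -3623*(-¼) - 25/14 = 3623/4 - 25/14 = 25311/28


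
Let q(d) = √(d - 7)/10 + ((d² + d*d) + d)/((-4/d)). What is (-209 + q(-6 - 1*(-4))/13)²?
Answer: 736579591/16900 - 8142*I/845 ≈ 43585.0 - 9.6355*I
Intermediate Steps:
q(d) = √(-7 + d)/10 - d*(d + 2*d²)/4 (q(d) = √(-7 + d)*(⅒) + ((d² + d²) + d)*(-d/4) = √(-7 + d)/10 + (2*d² + d)*(-d/4) = √(-7 + d)/10 + (d + 2*d²)*(-d/4) = √(-7 + d)/10 - d*(d + 2*d²)/4)
(-209 + q(-6 - 1*(-4))/13)² = (-209 + (-(-6 - 1*(-4))³/2 - (-6 - 1*(-4))²/4 + √(-7 + (-6 - 1*(-4)))/10)/13)² = (-209 + (-(-6 + 4)³/2 - (-6 + 4)²/4 + √(-7 + (-6 + 4))/10)*(1/13))² = (-209 + (-½*(-2)³ - ¼*(-2)² + √(-7 - 2)/10)*(1/13))² = (-209 + (-½*(-8) - ¼*4 + √(-9)/10)*(1/13))² = (-209 + (4 - 1 + (3*I)/10)*(1/13))² = (-209 + (4 - 1 + 3*I/10)*(1/13))² = (-209 + (3 + 3*I/10)*(1/13))² = (-209 + (3/13 + 3*I/130))² = (-2714/13 + 3*I/130)²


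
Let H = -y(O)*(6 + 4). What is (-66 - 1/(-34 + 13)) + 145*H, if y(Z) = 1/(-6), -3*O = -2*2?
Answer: 1230/7 ≈ 175.71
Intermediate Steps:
O = 4/3 (O = -(-2)*2/3 = -1/3*(-4) = 4/3 ≈ 1.3333)
y(Z) = -1/6
H = 5/3 (H = -(-1)*(6 + 4)/6 = -(-1)*10/6 = -1*(-5/3) = 5/3 ≈ 1.6667)
(-66 - 1/(-34 + 13)) + 145*H = (-66 - 1/(-34 + 13)) + 145*(5/3) = (-66 - 1/(-21)) + 725/3 = (-66 - 1*(-1/21)) + 725/3 = (-66 + 1/21) + 725/3 = -1385/21 + 725/3 = 1230/7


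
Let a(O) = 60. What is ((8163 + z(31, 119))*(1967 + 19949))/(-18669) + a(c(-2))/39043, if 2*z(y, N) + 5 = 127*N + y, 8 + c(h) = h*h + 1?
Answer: -1923110047010/104127681 ≈ -18469.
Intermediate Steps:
c(h) = -7 + h² (c(h) = -8 + (h*h + 1) = -8 + (h² + 1) = -8 + (1 + h²) = -7 + h²)
z(y, N) = -5/2 + y/2 + 127*N/2 (z(y, N) = -5/2 + (127*N + y)/2 = -5/2 + (y + 127*N)/2 = -5/2 + (y/2 + 127*N/2) = -5/2 + y/2 + 127*N/2)
((8163 + z(31, 119))*(1967 + 19949))/(-18669) + a(c(-2))/39043 = ((8163 + (-5/2 + (½)*31 + (127/2)*119))*(1967 + 19949))/(-18669) + 60/39043 = ((8163 + (-5/2 + 31/2 + 15113/2))*21916)*(-1/18669) + 60*(1/39043) = ((8163 + 15139/2)*21916)*(-1/18669) + 60/39043 = ((31465/2)*21916)*(-1/18669) + 60/39043 = 344793470*(-1/18669) + 60/39043 = -49256210/2667 + 60/39043 = -1923110047010/104127681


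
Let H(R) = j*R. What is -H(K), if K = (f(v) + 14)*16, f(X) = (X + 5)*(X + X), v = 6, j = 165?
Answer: -385440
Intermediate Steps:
f(X) = 2*X*(5 + X) (f(X) = (5 + X)*(2*X) = 2*X*(5 + X))
K = 2336 (K = (2*6*(5 + 6) + 14)*16 = (2*6*11 + 14)*16 = (132 + 14)*16 = 146*16 = 2336)
H(R) = 165*R
-H(K) = -165*2336 = -1*385440 = -385440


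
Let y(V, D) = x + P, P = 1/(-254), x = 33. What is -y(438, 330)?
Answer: -8381/254 ≈ -32.996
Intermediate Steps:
P = -1/254 ≈ -0.0039370
y(V, D) = 8381/254 (y(V, D) = 33 - 1/254 = 8381/254)
-y(438, 330) = -1*8381/254 = -8381/254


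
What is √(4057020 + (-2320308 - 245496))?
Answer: 4*√93201 ≈ 1221.2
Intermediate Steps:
√(4057020 + (-2320308 - 245496)) = √(4057020 - 2565804) = √1491216 = 4*√93201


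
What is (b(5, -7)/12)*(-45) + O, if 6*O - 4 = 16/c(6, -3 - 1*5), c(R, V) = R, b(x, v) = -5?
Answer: 715/36 ≈ 19.861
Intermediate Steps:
O = 10/9 (O = ⅔ + (16/6)/6 = ⅔ + (16*(⅙))/6 = ⅔ + (⅙)*(8/3) = ⅔ + 4/9 = 10/9 ≈ 1.1111)
(b(5, -7)/12)*(-45) + O = -5/12*(-45) + 10/9 = 75/4 + 10/9 = 715/36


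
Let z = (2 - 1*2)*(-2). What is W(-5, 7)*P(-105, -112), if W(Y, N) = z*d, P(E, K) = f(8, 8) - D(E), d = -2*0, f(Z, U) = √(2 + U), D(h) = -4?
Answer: 0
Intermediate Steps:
d = 0
z = 0 (z = (2 - 2)*(-2) = 0*(-2) = 0)
P(E, K) = 4 + √10 (P(E, K) = √(2 + 8) - 1*(-4) = √10 + 4 = 4 + √10)
W(Y, N) = 0 (W(Y, N) = 0*0 = 0)
W(-5, 7)*P(-105, -112) = 0*(4 + √10) = 0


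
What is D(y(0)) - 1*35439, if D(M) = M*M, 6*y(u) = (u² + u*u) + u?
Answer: -35439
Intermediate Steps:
y(u) = u²/3 + u/6 (y(u) = ((u² + u*u) + u)/6 = ((u² + u²) + u)/6 = (2*u² + u)/6 = (u + 2*u²)/6 = u²/3 + u/6)
D(M) = M²
D(y(0)) - 1*35439 = ((⅙)*0*(1 + 2*0))² - 1*35439 = ((⅙)*0*(1 + 0))² - 35439 = ((⅙)*0*1)² - 35439 = 0² - 35439 = 0 - 35439 = -35439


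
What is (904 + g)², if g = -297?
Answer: 368449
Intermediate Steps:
(904 + g)² = (904 - 297)² = 607² = 368449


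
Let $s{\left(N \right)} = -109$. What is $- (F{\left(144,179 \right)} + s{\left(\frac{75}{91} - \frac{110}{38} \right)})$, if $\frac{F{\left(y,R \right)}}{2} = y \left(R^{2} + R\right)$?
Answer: $-9279251$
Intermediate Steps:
$F{\left(y,R \right)} = 2 y \left(R + R^{2}\right)$ ($F{\left(y,R \right)} = 2 y \left(R^{2} + R\right) = 2 y \left(R + R^{2}\right)$)
$- (F{\left(144,179 \right)} + s{\left(\frac{75}{91} - \frac{110}{38} \right)}) = - (2 \cdot 179 \cdot 144 \left(1 + 179\right) - 109) = - (2 \cdot 179 \cdot 144 \cdot 180 - 109) = - (9279360 - 109) = \left(-1\right) 9279251 = -9279251$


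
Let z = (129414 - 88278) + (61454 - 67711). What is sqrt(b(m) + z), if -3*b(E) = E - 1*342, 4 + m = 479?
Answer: 2*sqrt(78378)/3 ≈ 186.64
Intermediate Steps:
m = 475 (m = -4 + 479 = 475)
z = 34879 (z = 41136 - 6257 = 34879)
b(E) = 114 - E/3 (b(E) = -(E - 1*342)/3 = -(E - 342)/3 = -(-342 + E)/3 = 114 - E/3)
sqrt(b(m) + z) = sqrt((114 - 1/3*475) + 34879) = sqrt((114 - 475/3) + 34879) = sqrt(-133/3 + 34879) = sqrt(104504/3) = 2*sqrt(78378)/3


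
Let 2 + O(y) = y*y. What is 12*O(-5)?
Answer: 276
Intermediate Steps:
O(y) = -2 + y² (O(y) = -2 + y*y = -2 + y²)
12*O(-5) = 12*(-2 + (-5)²) = 12*(-2 + 25) = 12*23 = 276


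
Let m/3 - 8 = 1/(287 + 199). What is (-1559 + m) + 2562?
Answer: 166375/162 ≈ 1027.0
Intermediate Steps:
m = 3889/162 (m = 24 + 3/(287 + 199) = 24 + 3/486 = 24 + 3*(1/486) = 24 + 1/162 = 3889/162 ≈ 24.006)
(-1559 + m) + 2562 = (-1559 + 3889/162) + 2562 = -248669/162 + 2562 = 166375/162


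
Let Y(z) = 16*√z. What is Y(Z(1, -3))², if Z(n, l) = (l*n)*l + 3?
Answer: 3072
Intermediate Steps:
Z(n, l) = 3 + n*l² (Z(n, l) = n*l² + 3 = 3 + n*l²)
Y(Z(1, -3))² = (16*√(3 + 1*(-3)²))² = (16*√(3 + 1*9))² = (16*√(3 + 9))² = (16*√12)² = (16*(2*√3))² = (32*√3)² = 3072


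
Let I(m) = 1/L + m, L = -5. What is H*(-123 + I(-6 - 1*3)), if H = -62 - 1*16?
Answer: 51558/5 ≈ 10312.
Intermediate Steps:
I(m) = -⅕ + m (I(m) = 1/(-5) + m = -⅕ + m)
H = -78 (H = -62 - 16 = -78)
H*(-123 + I(-6 - 1*3)) = -78*(-123 + (-⅕ + (-6 - 1*3))) = -78*(-123 + (-⅕ + (-6 - 3))) = -78*(-123 + (-⅕ - 9)) = -78*(-123 - 46/5) = -78*(-661/5) = 51558/5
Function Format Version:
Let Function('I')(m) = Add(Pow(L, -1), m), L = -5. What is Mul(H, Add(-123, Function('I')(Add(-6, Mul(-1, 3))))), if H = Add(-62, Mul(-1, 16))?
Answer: Rational(51558, 5) ≈ 10312.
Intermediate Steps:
Function('I')(m) = Add(Rational(-1, 5), m) (Function('I')(m) = Add(Pow(-5, -1), m) = Add(Rational(-1, 5), m))
H = -78 (H = Add(-62, -16) = -78)
Mul(H, Add(-123, Function('I')(Add(-6, Mul(-1, 3))))) = Mul(-78, Add(-123, Add(Rational(-1, 5), Add(-6, Mul(-1, 3))))) = Mul(-78, Add(-123, Add(Rational(-1, 5), Add(-6, -3)))) = Mul(-78, Add(-123, Add(Rational(-1, 5), -9))) = Mul(-78, Add(-123, Rational(-46, 5))) = Mul(-78, Rational(-661, 5)) = Rational(51558, 5)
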